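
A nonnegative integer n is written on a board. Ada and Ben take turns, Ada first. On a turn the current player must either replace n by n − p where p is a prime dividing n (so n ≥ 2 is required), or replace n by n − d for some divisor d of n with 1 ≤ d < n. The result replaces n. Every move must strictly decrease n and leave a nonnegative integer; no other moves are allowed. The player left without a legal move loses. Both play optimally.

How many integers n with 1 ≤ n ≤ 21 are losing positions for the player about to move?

Work bottom-up. With no move the player to move loses. Otherwise the position is W if at least one move leads to an L position for the opponent, and L if every move leads to a W.
n=0: no move → L
n=1: no move → L
n=2: can move to 0, which is L ⇒ W
n=3: can move to 0, which is L ⇒ W
n=4: moves to 2(W), 3(W); every one is W ⇒ L
n=5: can move to 0, which is L ⇒ W
n=6: can move to 4, which is L ⇒ W
n=7: can move to 0, which is L ⇒ W
n=8: can move to 4, which is L ⇒ W
n=9: moves to 6(W), 8(W); every one is W ⇒ L
n=10: can move to 9, which is L ⇒ W
n=11: can move to 0, which is L ⇒ W
n=12: can move to 9, which is L ⇒ W
n=13: can move to 0, which is L ⇒ W
n=14: moves to 7(W), 12(W), 13(W); every one is W ⇒ L
n=15: can move to 14, which is L ⇒ W
n=16: can move to 14, which is L ⇒ W
n=17: can move to 0, which is L ⇒ W
n=18: can move to 9, which is L ⇒ W
n=19: can move to 0, which is L ⇒ W
n=20: moves to 10(W), 15(W), 16(W), 18(W), 19(W); every one is W ⇒ L
n=21: can move to 14, which is L ⇒ W
L entries with 1 ≤ n ≤ 21 (n=0 is outside the asked range and is not counted): n = 1, 4, 9, 14, 20; that makes 5.

5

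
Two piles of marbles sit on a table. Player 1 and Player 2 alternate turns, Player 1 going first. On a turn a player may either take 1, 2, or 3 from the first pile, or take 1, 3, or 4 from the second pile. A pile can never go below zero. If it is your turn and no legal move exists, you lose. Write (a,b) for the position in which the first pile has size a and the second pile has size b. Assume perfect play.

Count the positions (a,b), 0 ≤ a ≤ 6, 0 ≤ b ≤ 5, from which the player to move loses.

11

Compute win/loss labels from the base case upward. A position with no move is L. Any other position is W if it can reach an L in one move, else L.
Every move lowers a or b (never raises either), so fill the grid row by row in increasing a, and left to right within a row: each cell's successors are then already labelled.
      b=0  b=1  b=2  b=3  b=4  b=5
a=0:    L    W    L    W    W    W
a=1:    W    L    W    L    W    W
a=2:    W    W    W    W    L    W
a=3:    W    W    W    W    W    L
a=4:    L    W    L    W    W    W
a=5:    W    L    W    L    W    W
a=6:    W    W    W    W    L    W
Cells with no legal move (terminal, hence L): (0,0).
The remaining L cells, each justified by listing all of its moves:
(0,2): only reaches (0,1)(W), which is W → L
(1,1): only reaches (0,1)(W), (1,0)(W), all W → L
(1,3): only reaches (0,3)(W), (1,2)(W), (1,0)(W), all W → L
(2,4): only reaches (1,4)(W), (0,4)(W), (2,3)(W), (2,1)(W), (2,0)(W), all W → L
(3,5): only reaches (2,5)(W), (1,5)(W), (0,5)(W), (3,4)(W), (3,2)(W), (3,1)(W), all W → L
(4,0): only reaches (3,0)(W), (2,0)(W), (1,0)(W), all W → L
(4,2): only reaches (3,2)(W), (2,2)(W), (1,2)(W), (4,1)(W), all W → L
(5,1): only reaches (4,1)(W), (3,1)(W), (2,1)(W), (5,0)(W), all W → L
(5,3): only reaches (4,3)(W), (3,3)(W), (2,3)(W), (5,2)(W), (5,0)(W), all W → L
(6,4): only reaches (5,4)(W), (4,4)(W), (3,4)(W), (6,3)(W), (6,1)(W), (6,0)(W), all W → L
Every other cell has at least one move into one of the L cells above, so it is W.
L cells per row: a=0: 2, a=1: 2, a=2: 1, a=3: 1, a=4: 2, a=5: 2, a=6: 1; total 11.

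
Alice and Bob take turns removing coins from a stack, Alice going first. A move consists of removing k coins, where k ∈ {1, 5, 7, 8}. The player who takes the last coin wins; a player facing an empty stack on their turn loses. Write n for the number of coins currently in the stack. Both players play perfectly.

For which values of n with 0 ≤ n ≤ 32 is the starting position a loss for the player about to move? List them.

Compute win/loss labels from the base case upward. A position with no move is L. Any other position is W if it can reach an L in one move, else L.
n=0: no move → L
n=1: reaches L-position 0 → W
n=2: only reaches 1(W), which is W → L
n=3: reaches L-position 2 → W
n=4: only reaches 3(W), which is W → L
n=5: reaches L-position 4 → W
n=6: only reaches 5(W), 1(W), all W → L
n=7: reaches L-position 6 → W
n=8: reaches L-position 0 → W
n=9: reaches L-position 4 → W
n=10: reaches L-position 2 → W
n=11: reaches L-position 6 → W
n=12: reaches L-position 4 → W
n=13: reaches L-position 6 → W
n=14: reaches L-position 6 → W
n=15: only reaches 14(W), 10(W), 8(W), 7(W), all W → L
n=16: reaches L-position 15 → W
n=17: only reaches 16(W), 12(W), 10(W), 9(W), all W → L
n=18: reaches L-position 17 → W
n=19: only reaches 18(W), 14(W), 12(W), 11(W), all W → L
n=20: reaches L-position 19 → W
n=21: only reaches 20(W), 16(W), 14(W), 13(W), all W → L
n=22: reaches L-position 21 → W
n=23: reaches L-position 15 → W
n=24: reaches L-position 19 → W
n=25: reaches L-position 17 → W
n=26: reaches L-position 21 → W
n=27: reaches L-position 19 → W
n=28: reaches L-position 21 → W
n=29: reaches L-position 21 → W
n=30: only reaches 29(W), 25(W), 23(W), 22(W), all W → L
n=31: reaches L-position 30 → W
n=32: only reaches 31(W), 27(W), 25(W), 24(W), all W → L
Reading off the rows marked L gives the requested list; there are 10 such values of n.

0, 2, 4, 6, 15, 17, 19, 21, 30, 32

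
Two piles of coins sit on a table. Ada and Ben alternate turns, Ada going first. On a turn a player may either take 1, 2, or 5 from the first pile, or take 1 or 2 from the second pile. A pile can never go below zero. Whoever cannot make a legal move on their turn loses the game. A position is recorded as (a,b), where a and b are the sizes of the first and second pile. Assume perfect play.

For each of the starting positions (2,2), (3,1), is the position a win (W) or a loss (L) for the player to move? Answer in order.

Work bottom-up. With no move the player to move loses. Otherwise the position is W if at least one move leads to an L position for the opponent, and L if every move leads to a W.
No move ever increases a pile, so every position that can arise here has a ≤ 3 and b ≤ 2; it is enough to label the cells with 0 ≤ a ≤ 3 and 0 ≤ b ≤ 2.
Every move lowers a or b (never raises either), so fill the grid row by row in increasing a, and left to right within a row: each cell's successors are then already labelled.
      b=0  b=1  b=2
a=0:    L    W    W
a=1:    W    L    W
a=2:    W    W    L
a=3:    L    W    W
Cells with no legal move (terminal, hence L): (0,0).
The remaining L cells, each justified by listing all of its moves:
(1,1): moves to (0,1)(W), (1,0)(W); every one is W ⇒ L
(2,2): moves to (1,2)(W), (0,2)(W), (2,1)(W), (2,0)(W); every one is W ⇒ L
(3,0): moves to (2,0)(W), (1,0)(W); every one is W ⇒ L
Every other cell has at least one move into one of the L cells above, so it is W.
(2,2): one of the L cells justified above, so L
(3,1): the move to (1,1) reaches an L cell, so W

(2,2): L, (3,1): W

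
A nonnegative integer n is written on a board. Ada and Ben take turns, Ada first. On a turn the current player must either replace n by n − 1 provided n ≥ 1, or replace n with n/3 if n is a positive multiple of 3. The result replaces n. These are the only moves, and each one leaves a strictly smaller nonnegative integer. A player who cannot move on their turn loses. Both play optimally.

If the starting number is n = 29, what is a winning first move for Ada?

Compute win/loss labels from the base case upward. A position with no move is L. Any other position is W if it can reach an L in one move, else L.
n=0: no move → L
n=1: →0(L), so W
n=2: →1(W) only, which is W, so L
n=3: →2(L), so W
n=4: →3(W) only, which is W, so L
n=5: →4(L), so W
n=6: →2(L), so W
n=7: →6(W) only, which is W, so L
n=8: →7(L), so W
n=9: →3(W), 8(W) — all W, so L
n=10: →9(L), so W
n=11: →10(W) only, which is W, so L
n=12: →4(L), so W
n=13: →12(W) only, which is W, so L
n=14: →13(L), so W
n=15: →5(W), 14(W) — all W, so L
n=16: →15(L), so W
n=17: →16(W) only, which is W, so L
n=18: →17(L), so W
n=19: →18(W) only, which is W, so L
n=20: →19(L), so W
n=21: →7(L), so W
n=22: →21(W) only, which is W, so L
n=23: →22(L), so W
n=24: →8(W), 23(W) — all W, so L
n=25: →24(L), so W
n=26: →25(W) only, which is W, so L
n=27: →9(L), so W
n=28: →27(W) only, which is W, so L
n=29: →28(L), so W
From 29, the L positions reachable in one move are: 28.

Move to 28.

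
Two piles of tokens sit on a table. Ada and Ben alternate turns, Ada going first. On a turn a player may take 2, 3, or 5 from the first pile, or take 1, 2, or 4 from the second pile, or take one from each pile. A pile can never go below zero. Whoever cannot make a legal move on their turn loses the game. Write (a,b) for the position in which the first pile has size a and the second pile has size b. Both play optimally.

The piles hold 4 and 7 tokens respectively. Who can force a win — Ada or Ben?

Ben wins.

Positions with no move are L. A position that does have a move is losing for the player to move precisely when every available move leads to a winning position for the opponent. Fill in the labels:
No move ever increases a pile, so every position that can arise here has a ≤ 4 and b ≤ 7; it is enough to label the cells with 0 ≤ a ≤ 4 and 0 ≤ b ≤ 7.
Every move lowers a or b (never raises either), so fill the grid row by row in increasing a, and left to right within a row: each cell's successors are then already labelled.
      b=0  b=1  b=2  b=3  b=4  b=5  b=6  b=7
a=0:    L    W    W    L    W    W    L    W
a=1:    L    W    W    L    W    W    L    W
a=2:    W    W    L    W    W    L    W    W
a=3:    W    L    W    W    L    W    W    L
a=4:    W    L    W    W    L    W    W    L
Cells with no legal move (terminal, hence L): (0,0), (1,0).
The remaining L cells, each justified by listing all of its moves:
(0,3): only reaches (0,2)(W), (0,1)(W), all W → L
(0,6): only reaches (0,5)(W), (0,4)(W), (0,2)(W), all W → L
(1,3): only reaches (1,2)(W), (1,1)(W), (0,2)(W), all W → L
(1,6): only reaches (1,5)(W), (1,4)(W), (1,2)(W), (0,5)(W), all W → L
(2,2): only reaches (0,2)(W), (2,1)(W), (2,0)(W), (1,1)(W), all W → L
(2,5): only reaches (0,5)(W), (2,4)(W), (2,3)(W), (2,1)(W), (1,4)(W), all W → L
(3,1): only reaches (1,1)(W), (0,1)(W), (3,0)(W), (2,0)(W), all W → L
(3,4): only reaches (1,4)(W), (0,4)(W), (3,3)(W), (3,2)(W), (3,0)(W), (2,3)(W), all W → L
(3,7): only reaches (1,7)(W), (0,7)(W), (3,6)(W), (3,5)(W), (3,3)(W), (2,6)(W), all W → L
(4,1): only reaches (2,1)(W), (1,1)(W), (4,0)(W), (3,0)(W), all W → L
(4,4): only reaches (2,4)(W), (1,4)(W), (4,3)(W), (4,2)(W), (4,0)(W), (3,3)(W), all W → L
(4,7): only reaches (2,7)(W), (1,7)(W), (4,6)(W), (4,5)(W), (4,3)(W), (3,6)(W), all W → L
Every other cell has at least one move into one of the L cells above, so it is W.
Every move from (4,7) reaches a W position, so the mover loses.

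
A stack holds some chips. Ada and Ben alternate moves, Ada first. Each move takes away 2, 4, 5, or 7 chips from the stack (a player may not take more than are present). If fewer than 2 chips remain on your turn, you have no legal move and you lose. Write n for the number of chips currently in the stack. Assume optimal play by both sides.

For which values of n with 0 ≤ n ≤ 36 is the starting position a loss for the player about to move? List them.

0, 1, 9, 10, 18, 19, 27, 28, 36

Label each position W (a win for the player to move) or L (a loss). A position with no legal move is L; any other position is W exactly when some move reaches an L, and L when every move reaches a W.
n=0: no move → L
n=1: no move → L
n=2: can move to 0, which is L ⇒ W
n=3: can move to 1, which is L ⇒ W
n=4: can move to 0, which is L ⇒ W
n=5: can move to 1, which is L ⇒ W
n=6: can move to 1, which is L ⇒ W
n=7: can move to 0, which is L ⇒ W
n=8: can move to 1, which is L ⇒ W
n=9: moves to 7(W), 5(W), 4(W), 2(W); every one is W ⇒ L
n=10: moves to 8(W), 6(W), 5(W), 3(W); every one is W ⇒ L
n=11: can move to 9, which is L ⇒ W
n=12: can move to 10, which is L ⇒ W
n=13: can move to 9, which is L ⇒ W
n=14: can move to 10, which is L ⇒ W
n=15: can move to 10, which is L ⇒ W
n=16: can move to 9, which is L ⇒ W
n=17: can move to 10, which is L ⇒ W
n=18: moves to 16(W), 14(W), 13(W), 11(W); every one is W ⇒ L
n=19: moves to 17(W), 15(W), 14(W), 12(W); every one is W ⇒ L
n=20: can move to 18, which is L ⇒ W
n=21: can move to 19, which is L ⇒ W
n=22: can move to 18, which is L ⇒ W
n=23: can move to 19, which is L ⇒ W
n=24: can move to 19, which is L ⇒ W
n=25: can move to 18, which is L ⇒ W
n=26: can move to 19, which is L ⇒ W
n=27: moves to 25(W), 23(W), 22(W), 20(W); every one is W ⇒ L
n=28: moves to 26(W), 24(W), 23(W), 21(W); every one is W ⇒ L
n=29: can move to 27, which is L ⇒ W
n=30: can move to 28, which is L ⇒ W
n=31: can move to 27, which is L ⇒ W
n=32: can move to 28, which is L ⇒ W
n=33: can move to 28, which is L ⇒ W
n=34: can move to 27, which is L ⇒ W
n=35: can move to 28, which is L ⇒ W
n=36: moves to 34(W), 32(W), 31(W), 29(W); every one is W ⇒ L
The losing starting values of n are exactly the entries labelled L in this table (9 of them).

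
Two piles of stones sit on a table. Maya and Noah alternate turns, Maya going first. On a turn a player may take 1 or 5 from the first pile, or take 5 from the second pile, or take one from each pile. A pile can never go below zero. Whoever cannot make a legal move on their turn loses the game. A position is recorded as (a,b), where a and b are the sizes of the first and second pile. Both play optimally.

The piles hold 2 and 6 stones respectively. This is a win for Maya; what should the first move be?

Move to (1,6).

Build the W/L table. Terminal = L. A non-terminal position is W if it has a move to some L; otherwise it is L.
No move ever increases a pile, so every position that can arise here has a ≤ 2 and b ≤ 6; it is enough to label the cells with 0 ≤ a ≤ 2 and 0 ≤ b ≤ 6.
Every move lowers a or b (never raises either), so fill the grid row by row in increasing a, and left to right within a row: each cell's successors are then already labelled.
      b=0  b=1  b=2  b=3  b=4  b=5  b=6
a=0:    L    L    L    L    L    W    W
a=1:    W    W    W    W    W    W    L
a=2:    L    L    L    L    L    W    W
Cells with no legal move (terminal, hence L): (0,0), (0,1), (0,2), (0,3), (0,4).
The remaining L cells, each justified by listing all of its moves:
(1,6): only reaches (0,6)(W), (1,1)(W), (0,5)(W), all W → L
(2,0): only reaches (1,0)(W), which is W → L
(2,1): only reaches (1,1)(W), (1,0)(W), all W → L
(2,2): only reaches (1,2)(W), (1,1)(W), all W → L
(2,3): only reaches (1,3)(W), (1,2)(W), all W → L
(2,4): only reaches (1,4)(W), (1,3)(W), all W → L
Every other cell has at least one move into one of the L cells above, so it is W.
From (2,6), the L positions reachable in one move are: (1,6), (2,1). Any move reaching one of these is winning.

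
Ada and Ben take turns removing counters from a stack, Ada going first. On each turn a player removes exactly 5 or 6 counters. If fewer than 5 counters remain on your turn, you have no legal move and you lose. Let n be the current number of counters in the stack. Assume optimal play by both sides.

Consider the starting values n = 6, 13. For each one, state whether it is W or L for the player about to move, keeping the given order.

6: W, 13: L

Positions with no move are L. A position that does have a move is losing for the player to move precisely when every available move leads to a winning position for the opponent. Fill in the labels:
n=0: no move → L
n=1: no move → L
n=2: no move → L
n=3: no move → L
n=4: no move → L
n=5: W (go to 0, an L position)
n=6: W (go to 1, an L position)
n=7: W (go to 2, an L position)
n=8: W (go to 3, an L position)
n=9: W (go to 4, an L position)
n=10: W (go to 4, an L position)
n=11: L (options 6(W), 5(W) are all W)
n=12: L (options 7(W), 6(W) are all W)
n=13: L (options 8(W), 7(W) are all W)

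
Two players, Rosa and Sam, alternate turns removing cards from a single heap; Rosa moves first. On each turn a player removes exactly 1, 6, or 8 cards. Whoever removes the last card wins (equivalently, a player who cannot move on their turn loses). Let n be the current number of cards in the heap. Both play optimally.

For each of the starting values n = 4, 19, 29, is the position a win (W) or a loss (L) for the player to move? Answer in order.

4: L, 19: W, 29: W

Label each position W (a win for the player to move) or L (a loss). A position with no legal move is L; any other position is W exactly when some move reaches an L, and L when every move reaches a W.
n=0: no move → L
n=1: reaches L-position 0 → W
n=2: only reaches 1(W), which is W → L
n=3: reaches L-position 2 → W
n=4: only reaches 3(W), which is W → L
n=5: reaches L-position 4 → W
n=6: reaches L-position 0 → W
n=7: only reaches 6(W), 1(W), all W → L
n=8: reaches L-position 7 → W
n=9: only reaches 8(W), 3(W), 1(W), all W → L
n=10: reaches L-position 9 → W
n=11: only reaches 10(W), 5(W), 3(W), all W → L
n=12: reaches L-position 11 → W
n=13: reaches L-position 7 → W
n=14: only reaches 13(W), 8(W), 6(W), all W → L
n=15: reaches L-position 14 → W
n=16: only reaches 15(W), 10(W), 8(W), all W → L
n=17: reaches L-position 16 → W
n=18: only reaches 17(W), 12(W), 10(W), all W → L
n=19: reaches L-position 18 → W
n=20: reaches L-position 14 → W
n=21: only reaches 20(W), 15(W), 13(W), all W → L
n=22: reaches L-position 21 → W
n=23: only reaches 22(W), 17(W), 15(W), all W → L
n=24: reaches L-position 23 → W
n=25: only reaches 24(W), 19(W), 17(W), all W → L
n=26: reaches L-position 25 → W
n=27: reaches L-position 21 → W
n=28: only reaches 27(W), 22(W), 20(W), all W → L
n=29: reaches L-position 28 → W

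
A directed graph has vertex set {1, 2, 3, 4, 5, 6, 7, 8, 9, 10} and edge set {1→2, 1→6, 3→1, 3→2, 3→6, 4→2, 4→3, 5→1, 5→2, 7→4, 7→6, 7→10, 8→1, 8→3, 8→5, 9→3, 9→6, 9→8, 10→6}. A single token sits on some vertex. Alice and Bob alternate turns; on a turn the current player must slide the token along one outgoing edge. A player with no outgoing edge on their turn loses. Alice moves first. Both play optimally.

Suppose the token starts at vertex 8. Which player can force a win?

Label each position W (a win for the player to move) or L (a loss). A position with no legal move is L; any other position is W exactly when some move reaches an L, and L when every move reaches a W.
Every edge goes from a vertex to one that appears earlier in the order 2, 6, 1, 3, 5, 10, 8, 4, 9, 7, so processing vertices in that order labels each vertex after all of its successors.
2: no outgoing edge → L
6: no outgoing edge → L
1: can move to 6, which is L ⇒ W
3: can move to 6, which is L ⇒ W
5: can move to 2, which is L ⇒ W
10: can move to 6, which is L ⇒ W
8: moves to 5(W), 3(W), 1(W); every one is W ⇒ L
4: can move to 2, which is L ⇒ W
9: can move to 8, which is L ⇒ W
7: can move to 6, which is L ⇒ W
The starting position 8 is L: whatever Alice does, the opponent receives a W position.

Bob wins.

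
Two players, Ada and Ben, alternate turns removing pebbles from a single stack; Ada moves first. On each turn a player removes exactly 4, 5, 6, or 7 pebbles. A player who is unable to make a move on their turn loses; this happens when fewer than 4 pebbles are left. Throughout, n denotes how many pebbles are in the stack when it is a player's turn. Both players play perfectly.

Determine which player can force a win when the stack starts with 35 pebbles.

Ben wins.

Build the W/L table. Terminal = L. A non-terminal position is W if it has a move to some L; otherwise it is L.
n=0: no move → L
n=1: no move → L
n=2: no move → L
n=3: no move → L
n=4: W (go to 0, an L position)
n=5: W (go to 1, an L position)
n=6: W (go to 2, an L position)
n=7: W (go to 3, an L position)
n=8: W (go to 3, an L position)
n=9: W (go to 3, an L position)
n=10: W (go to 3, an L position)
n=11: L (options 7(W), 6(W), 5(W), 4(W) are all W)
n=12: L (options 8(W), 7(W), 6(W), 5(W) are all W)
n=13: L (options 9(W), 8(W), 7(W), 6(W) are all W)
n=14: L (options 10(W), 9(W), 8(W), 7(W) are all W)
n=15: W (go to 11, an L position)
n=16: W (go to 12, an L position)
n=17: W (go to 13, an L position)
n=18: W (go to 14, an L position)
n=19: W (go to 14, an L position)
n=20: W (go to 14, an L position)
n=21: W (go to 14, an L position)
n=22: L (options 18(W), 17(W), 16(W), 15(W) are all W)
n=23: L (options 19(W), 18(W), 17(W), 16(W) are all W)
n=24: L (options 20(W), 19(W), 18(W), 17(W) are all W)
n=25: L (options 21(W), 20(W), 19(W), 18(W) are all W)
n=26: W (go to 22, an L position)
n=27: W (go to 23, an L position)
n=28: W (go to 24, an L position)
n=29: W (go to 25, an L position)
n=30: W (go to 25, an L position)
n=31: W (go to 25, an L position)
n=32: W (go to 25, an L position)
n=33: L (options 29(W), 28(W), 27(W), 26(W) are all W)
n=34: L (options 30(W), 29(W), 28(W), 27(W) are all W)
n=35: L (options 31(W), 30(W), 29(W), 28(W) are all W)
Every move from 35 reaches a W position, so the mover loses.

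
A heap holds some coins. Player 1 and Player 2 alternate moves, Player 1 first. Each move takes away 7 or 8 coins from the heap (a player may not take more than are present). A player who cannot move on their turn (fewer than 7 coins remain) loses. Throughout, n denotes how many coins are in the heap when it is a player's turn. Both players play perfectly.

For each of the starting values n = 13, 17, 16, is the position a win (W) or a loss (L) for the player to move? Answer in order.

Classify positions by backward induction: terminal positions (no move available) are L. From any other position, the mover wins iff some move reaches an L.
n=0: no move → L
n=1: no move → L
n=2: no move → L
n=3: no move → L
n=4: no move → L
n=5: no move → L
n=6: no move → L
n=7: →0(L), so W
n=8: →1(L), so W
n=9: →2(L), so W
n=10: →3(L), so W
n=11: →4(L), so W
n=12: →5(L), so W
n=13: →6(L), so W
n=14: →6(L), so W
n=15: →8(W), 7(W) — all W, so L
n=16: →9(W), 8(W) — all W, so L
n=17: →10(W), 9(W) — all W, so L

13: W, 17: L, 16: L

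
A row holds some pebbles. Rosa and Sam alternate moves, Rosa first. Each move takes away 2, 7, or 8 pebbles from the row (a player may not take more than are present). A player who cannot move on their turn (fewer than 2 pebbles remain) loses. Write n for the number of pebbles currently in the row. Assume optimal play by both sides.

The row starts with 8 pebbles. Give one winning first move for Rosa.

Use the standard recursion: the mover loses at a terminal position; elsewhere, the mover wins exactly when some move hands the opponent an L position.
n=0: no move → L
n=1: no move → L
n=2: reaches L-position 0 → W
n=3: reaches L-position 1 → W
n=4: only reaches 2(W), which is W → L
n=5: only reaches 3(W), which is W → L
n=6: reaches L-position 4 → W
n=7: reaches L-position 5 → W
n=8: reaches L-position 1 → W
From 8, the L positions reachable in one move are: 1, 0. Any move reaching one of these is winning.

Remove 7, leaving 1.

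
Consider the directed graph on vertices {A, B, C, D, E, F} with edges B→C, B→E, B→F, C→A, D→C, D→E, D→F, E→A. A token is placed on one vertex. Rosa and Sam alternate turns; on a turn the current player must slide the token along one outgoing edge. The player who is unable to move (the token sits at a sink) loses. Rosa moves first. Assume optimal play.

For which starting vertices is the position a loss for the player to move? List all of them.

Use the standard recursion: the mover loses at a terminal position; elsewhere, the mover wins exactly when some move hands the opponent an L position.
Every edge goes from a vertex to one that appears earlier in the order A, F, E, C, B, D, so processing vertices in that order labels each vertex after all of its successors.
A: no outgoing edge → L
F: no outgoing edge → L
E: W (go to A, an L position)
C: W (go to A, an L position)
B: W (go to F, an L position)
D: W (go to F, an L position)
The losing starting vertices are exactly the entries labelled L in this table (2 of them).

A, F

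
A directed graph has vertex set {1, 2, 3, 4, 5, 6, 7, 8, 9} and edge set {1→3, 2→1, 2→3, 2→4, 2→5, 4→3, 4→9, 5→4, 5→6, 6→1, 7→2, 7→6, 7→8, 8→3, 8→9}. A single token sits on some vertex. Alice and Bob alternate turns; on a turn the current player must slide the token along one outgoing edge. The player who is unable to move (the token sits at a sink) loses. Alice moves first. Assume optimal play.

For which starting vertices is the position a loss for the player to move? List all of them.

Work bottom-up. With no move the player to move loses. Otherwise the position is W if at least one move leads to an L position for the opponent, and L if every move leads to a W.
Every edge goes from a vertex to one that appears earlier in the order 9, 3, 4, 1, 6, 5, 8, 2, 7, so processing vertices in that order labels each vertex after all of its successors.
9: no outgoing edge → L
3: no outgoing edge → L
4: →3(L), so W
1: →3(L), so W
6: →1(W) only, which is W, so L
5: →6(L), so W
8: →3(L), so W
2: →3(L), so W
7: →6(L), so W
Reading off the rows marked L gives the requested list; there are 3 such vertices.

3, 6, 9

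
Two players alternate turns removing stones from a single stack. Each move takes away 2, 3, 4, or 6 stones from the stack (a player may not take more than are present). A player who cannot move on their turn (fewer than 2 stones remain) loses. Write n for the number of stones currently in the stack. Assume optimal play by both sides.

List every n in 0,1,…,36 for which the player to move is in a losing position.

Compute win/loss labels from the base case upward. A position with no move is L. Any other position is W if it can reach an L in one move, else L.
n=0: no move → L
n=1: no move → L
n=2: →0(L), so W
n=3: →1(L), so W
n=4: →1(L), so W
n=5: →1(L), so W
n=6: →0(L), so W
n=7: →1(L), so W
n=8: →6(W), 5(W), 4(W), 2(W) — all W, so L
n=9: →7(W), 6(W), 5(W), 3(W) — all W, so L
n=10: →8(L), so W
n=11: →9(L), so W
n=12: →9(L), so W
n=13: →9(L), so W
n=14: →8(L), so W
n=15: →9(L), so W
n=16: →14(W), 13(W), 12(W), 10(W) — all W, so L
n=17: →15(W), 14(W), 13(W), 11(W) — all W, so L
n=18: →16(L), so W
n=19: →17(L), so W
n=20: →17(L), so W
n=21: →17(L), so W
n=22: →16(L), so W
n=23: →17(L), so W
n=24: →22(W), 21(W), 20(W), 18(W) — all W, so L
n=25: →23(W), 22(W), 21(W), 19(W) — all W, so L
n=26: →24(L), so W
n=27: →25(L), so W
n=28: →25(L), so W
n=29: →25(L), so W
n=30: →24(L), so W
n=31: →25(L), so W
n=32: →30(W), 29(W), 28(W), 26(W) — all W, so L
n=33: →31(W), 30(W), 29(W), 27(W) — all W, so L
n=34: →32(L), so W
n=35: →33(L), so W
n=36: →33(L), so W
Reading off the rows marked L gives the requested list; there are 10 such values of n.

0, 1, 8, 9, 16, 17, 24, 25, 32, 33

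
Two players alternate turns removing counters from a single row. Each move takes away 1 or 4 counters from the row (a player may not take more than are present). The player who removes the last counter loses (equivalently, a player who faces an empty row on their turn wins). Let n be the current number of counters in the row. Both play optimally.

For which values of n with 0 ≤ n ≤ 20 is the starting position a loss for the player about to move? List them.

1, 3, 6, 8, 11, 13, 16, 18

Build the W/L table. Terminal = W. A non-terminal position is W if it has a move to some L; otherwise it is L.
n=0: no move; the opponent has just taken the last counter and therefore loses → W
n=1: only reaches 0(W), which is W → L
n=2: reaches L-position 1 → W
n=3: only reaches 2(W), which is W → L
n=4: reaches L-position 3 → W
n=5: reaches L-position 1 → W
n=6: only reaches 5(W), 2(W), all W → L
n=7: reaches L-position 6 → W
n=8: only reaches 7(W), 4(W), all W → L
n=9: reaches L-position 8 → W
n=10: reaches L-position 6 → W
n=11: only reaches 10(W), 7(W), all W → L
n=12: reaches L-position 11 → W
n=13: only reaches 12(W), 9(W), all W → L
n=14: reaches L-position 13 → W
n=15: reaches L-position 11 → W
n=16: only reaches 15(W), 12(W), all W → L
n=17: reaches L-position 16 → W
n=18: only reaches 17(W), 14(W), all W → L
n=19: reaches L-position 18 → W
n=20: reaches L-position 16 → W
Reading off the rows marked L gives the requested list; there are 8 such values of n.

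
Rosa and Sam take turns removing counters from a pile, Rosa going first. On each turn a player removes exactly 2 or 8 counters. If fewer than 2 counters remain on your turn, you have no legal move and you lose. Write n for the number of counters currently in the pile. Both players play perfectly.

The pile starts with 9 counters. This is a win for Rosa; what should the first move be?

Remove 8, leaving 1.

Label each position W (a win for the player to move) or L (a loss). A position with no legal move is L; any other position is W exactly when some move reaches an L, and L when every move reaches a W.
n=0: no move → L
n=1: no move → L
n=2: reaches L-position 0 → W
n=3: reaches L-position 1 → W
n=4: only reaches 2(W), which is W → L
n=5: only reaches 3(W), which is W → L
n=6: reaches L-position 4 → W
n=7: reaches L-position 5 → W
n=8: reaches L-position 0 → W
n=9: reaches L-position 1 → W
From 9, the L positions reachable in one move are: 1.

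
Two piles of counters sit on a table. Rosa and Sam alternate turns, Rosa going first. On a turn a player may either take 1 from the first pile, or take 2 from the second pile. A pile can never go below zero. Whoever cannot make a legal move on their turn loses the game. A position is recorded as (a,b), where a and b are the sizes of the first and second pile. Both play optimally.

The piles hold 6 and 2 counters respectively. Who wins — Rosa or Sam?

Use the standard recursion: the mover loses at a terminal position; elsewhere, the mover wins exactly when some move hands the opponent an L position.
No move ever increases a pile, so every position that can arise here has a ≤ 6 and b ≤ 2; it is enough to label the cells with 0 ≤ a ≤ 6 and 0 ≤ b ≤ 2.
Every move lowers a or b (never raises either), so fill the grid row by row in increasing a, and left to right within a row: each cell's successors are then already labelled.
      b=0  b=1  b=2
a=0:    L    L    W
a=1:    W    W    L
a=2:    L    L    W
a=3:    W    W    L
a=4:    L    L    W
a=5:    W    W    L
a=6:    L    L    W
Cells with no legal move (terminal, hence L): (0,0), (0,1).
The remaining L cells, each justified by listing all of its moves:
(1,2): →(0,2)(W), (1,0)(W) — all W, so L
(2,0): →(1,0)(W) only, which is W, so L
(2,1): →(1,1)(W) only, which is W, so L
(3,2): →(2,2)(W), (3,0)(W) — all W, so L
(4,0): →(3,0)(W) only, which is W, so L
(4,1): →(3,1)(W) only, which is W, so L
(5,2): →(4,2)(W), (5,0)(W) — all W, so L
(6,0): →(5,0)(W) only, which is W, so L
(6,1): →(5,1)(W) only, which is W, so L
Every other cell has at least one move into one of the L cells above, so it is W.
From (6,2) Rosa can move to (5,2), reaching an L position.

Rosa wins.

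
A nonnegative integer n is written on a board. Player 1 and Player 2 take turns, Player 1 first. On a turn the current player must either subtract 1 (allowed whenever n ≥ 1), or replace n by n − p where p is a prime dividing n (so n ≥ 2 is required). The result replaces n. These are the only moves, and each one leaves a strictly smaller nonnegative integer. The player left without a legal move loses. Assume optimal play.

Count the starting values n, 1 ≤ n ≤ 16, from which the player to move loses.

4

Positions with no move are L. A position that does have a move is losing for the player to move precisely when every available move leads to a winning position for the opponent. Fill in the labels:
n=0: no move → L
n=1: reaches L-position 0 → W
n=2: reaches L-position 0 → W
n=3: reaches L-position 0 → W
n=4: only reaches 2(W), 3(W), all W → L
n=5: reaches L-position 0 → W
n=6: reaches L-position 4 → W
n=7: reaches L-position 0 → W
n=8: only reaches 6(W), 7(W), all W → L
n=9: reaches L-position 8 → W
n=10: reaches L-position 8 → W
n=11: reaches L-position 0 → W
n=12: only reaches 9(W), 10(W), 11(W), all W → L
n=13: reaches L-position 0 → W
n=14: reaches L-position 12 → W
n=15: reaches L-position 12 → W
n=16: only reaches 14(W), 15(W), all W → L
L entries with 1 ≤ n ≤ 16 (n=0 is outside the asked range and is not counted): n = 4, 8, 12, 16; that makes 4.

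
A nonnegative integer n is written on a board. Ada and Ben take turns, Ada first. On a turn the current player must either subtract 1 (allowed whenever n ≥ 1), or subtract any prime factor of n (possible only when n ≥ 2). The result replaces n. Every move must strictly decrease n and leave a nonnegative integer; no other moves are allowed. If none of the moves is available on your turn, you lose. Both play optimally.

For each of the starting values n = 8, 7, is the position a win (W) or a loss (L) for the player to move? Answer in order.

8: L, 7: W

Work bottom-up. With no move the player to move loses. Otherwise the position is W if at least one move leads to an L position for the opponent, and L if every move leads to a W.
n=0: no move → L
n=1: can move to 0, which is L ⇒ W
n=2: can move to 0, which is L ⇒ W
n=3: can move to 0, which is L ⇒ W
n=4: moves to 2(W), 3(W); every one is W ⇒ L
n=5: can move to 0, which is L ⇒ W
n=6: can move to 4, which is L ⇒ W
n=7: can move to 0, which is L ⇒ W
n=8: moves to 6(W), 7(W); every one is W ⇒ L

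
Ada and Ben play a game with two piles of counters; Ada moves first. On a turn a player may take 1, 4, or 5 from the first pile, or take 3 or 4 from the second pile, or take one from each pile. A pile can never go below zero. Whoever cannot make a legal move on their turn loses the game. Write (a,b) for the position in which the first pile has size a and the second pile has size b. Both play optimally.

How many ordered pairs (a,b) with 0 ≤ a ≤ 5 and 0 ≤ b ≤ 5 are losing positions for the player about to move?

11

Use the standard recursion: the mover loses at a terminal position; elsewhere, the mover wins exactly when some move hands the opponent an L position.
Every move lowers a or b (never raises either), so fill the grid row by row in increasing a, and left to right within a row: each cell's successors are then already labelled.
      b=0  b=1  b=2  b=3  b=4  b=5
a=0:    L    L    L    W    W    W
a=1:    W    W    W    W    L    L
a=2:    L    L    L    W    W    W
a=3:    W    W    W    W    L    L
a=4:    W    W    W    L    W    W
a=5:    W    W    W    W    W    W
Cells with no legal move (terminal, hence L): (0,0), (0,1), (0,2).
The remaining L cells, each justified by listing all of its moves:
(1,4): moves to (0,4)(W), (1,1)(W), (1,0)(W), (0,3)(W); every one is W ⇒ L
(1,5): moves to (0,5)(W), (1,2)(W), (1,1)(W), (0,4)(W); every one is W ⇒ L
(2,0): the only move is to (1,0)(W), a W ⇒ L
(2,1): moves to (1,1)(W), (1,0)(W); every one is W ⇒ L
(2,2): moves to (1,2)(W), (1,1)(W); every one is W ⇒ L
(3,4): moves to (2,4)(W), (3,1)(W), (3,0)(W), (2,3)(W); every one is W ⇒ L
(3,5): moves to (2,5)(W), (3,2)(W), (3,1)(W), (2,4)(W); every one is W ⇒ L
(4,3): moves to (3,3)(W), (0,3)(W), (4,0)(W), (3,2)(W); every one is W ⇒ L
Every other cell has at least one move into one of the L cells above, so it is W.
L cells per row: a=0: 3, a=1: 2, a=2: 3, a=3: 2, a=4: 1, a=5: 0; total 11.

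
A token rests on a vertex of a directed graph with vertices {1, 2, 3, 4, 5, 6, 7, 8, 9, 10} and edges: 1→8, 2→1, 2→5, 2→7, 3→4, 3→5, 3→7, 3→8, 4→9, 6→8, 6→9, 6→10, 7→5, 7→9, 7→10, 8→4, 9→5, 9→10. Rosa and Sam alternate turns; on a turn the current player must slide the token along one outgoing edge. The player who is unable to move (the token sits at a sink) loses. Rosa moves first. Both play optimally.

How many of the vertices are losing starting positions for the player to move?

Compute win/loss labels from the base case upward. A position with no move is L. Any other position is W if it can reach an L in one move, else L.
Every edge goes from a vertex to one that appears earlier in the order 10, 5, 9, 7, 4, 8, 1, 2, 3, 6, so processing vertices in that order labels each vertex after all of its successors.
10: no outgoing edge → L
5: no outgoing edge → L
9: W (go to 5, an L position)
7: W (go to 5, an L position)
4: L (sole option 9(W) is W)
8: W (go to 4, an L position)
1: L (sole option 8(W) is W)
2: W (go to 1, an L position)
3: W (go to 4, an L position)
6: W (go to 10, an L position)
The L vertices are 1, 4, 5, 10; that is 4 in all.

4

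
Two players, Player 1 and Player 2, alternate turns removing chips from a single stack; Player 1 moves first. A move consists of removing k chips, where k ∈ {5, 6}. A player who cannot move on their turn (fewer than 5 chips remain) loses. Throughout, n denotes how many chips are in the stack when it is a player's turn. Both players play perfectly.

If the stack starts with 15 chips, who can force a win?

Label each position W (a win for the player to move) or L (a loss). A position with no legal move is L; any other position is W exactly when some move reaches an L, and L when every move reaches a W.
n=0: no move → L
n=1: no move → L
n=2: no move → L
n=3: no move → L
n=4: no move → L
n=5: W (go to 0, an L position)
n=6: W (go to 1, an L position)
n=7: W (go to 2, an L position)
n=8: W (go to 3, an L position)
n=9: W (go to 4, an L position)
n=10: W (go to 4, an L position)
n=11: L (options 6(W), 5(W) are all W)
n=12: L (options 7(W), 6(W) are all W)
n=13: L (options 8(W), 7(W) are all W)
n=14: L (options 9(W), 8(W) are all W)
n=15: L (options 10(W), 9(W) are all W)
Every move from 15 reaches a W position, so the mover loses.

Player 2 wins.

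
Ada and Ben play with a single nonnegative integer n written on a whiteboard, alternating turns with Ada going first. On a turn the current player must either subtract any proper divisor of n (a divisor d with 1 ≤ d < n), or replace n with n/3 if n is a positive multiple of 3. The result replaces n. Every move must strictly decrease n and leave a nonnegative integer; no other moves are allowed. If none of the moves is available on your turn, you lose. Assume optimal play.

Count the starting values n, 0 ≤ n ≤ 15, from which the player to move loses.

Compute win/loss labels from the base case upward. A position with no move is L. Any other position is W if it can reach an L in one move, else L.
n=0: no move → L
n=1: no move → L
n=2: reaches L-position 1 → W
n=3: reaches L-position 1 → W
n=4: only reaches 2(W), 3(W), all W → L
n=5: reaches L-position 4 → W
n=6: reaches L-position 4 → W
n=7: only reaches 6(W), which is W → L
n=8: reaches L-position 4 → W
n=9: only reaches 3(W), 6(W), 8(W), all W → L
n=10: reaches L-position 9 → W
n=11: only reaches 10(W), which is W → L
n=12: reaches L-position 4 → W
n=13: only reaches 12(W), which is W → L
n=14: reaches L-position 7 → W
n=15: only reaches 5(W), 10(W), 12(W), 14(W), all W → L
L entries with 0 ≤ n ≤ 15: n = 0, 1, 4, 7, 9, 11, 13, 15; that makes 8.

8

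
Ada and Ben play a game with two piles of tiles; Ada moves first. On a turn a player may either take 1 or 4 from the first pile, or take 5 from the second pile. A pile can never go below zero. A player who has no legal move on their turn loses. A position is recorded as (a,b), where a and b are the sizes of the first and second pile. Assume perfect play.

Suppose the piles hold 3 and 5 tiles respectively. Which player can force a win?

Classify positions by backward induction: terminal positions (no move available) are L. From any other position, the mover wins iff some move reaches an L.
No move ever increases a pile, so every position that can arise here has a ≤ 3 and b ≤ 5; it is enough to label the cells with 0 ≤ a ≤ 3 and 0 ≤ b ≤ 5.
Every move lowers a or b (never raises either), so fill the grid row by row in increasing a, and left to right within a row: each cell's successors are then already labelled.
      b=0  b=1  b=2  b=3  b=4  b=5
a=0:    L    L    L    L    L    W
a=1:    W    W    W    W    W    L
a=2:    L    L    L    L    L    W
a=3:    W    W    W    W    W    L
Cells with no legal move (terminal, hence L): (0,0), (0,1), (0,2), (0,3), (0,4).
The remaining L cells, each justified by listing all of its moves:
(1,5): →(0,5)(W), (1,0)(W) — all W, so L
(2,0): →(1,0)(W) only, which is W, so L
(2,1): →(1,1)(W) only, which is W, so L
(2,2): →(1,2)(W) only, which is W, so L
(2,3): →(1,3)(W) only, which is W, so L
(2,4): →(1,4)(W) only, which is W, so L
(3,5): →(2,5)(W), (3,0)(W) — all W, so L
Every other cell has at least one move into one of the L cells above, so it is W.
The starting position (3,5) is L: whatever Ada does, the opponent receives a W position.

Ben wins.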